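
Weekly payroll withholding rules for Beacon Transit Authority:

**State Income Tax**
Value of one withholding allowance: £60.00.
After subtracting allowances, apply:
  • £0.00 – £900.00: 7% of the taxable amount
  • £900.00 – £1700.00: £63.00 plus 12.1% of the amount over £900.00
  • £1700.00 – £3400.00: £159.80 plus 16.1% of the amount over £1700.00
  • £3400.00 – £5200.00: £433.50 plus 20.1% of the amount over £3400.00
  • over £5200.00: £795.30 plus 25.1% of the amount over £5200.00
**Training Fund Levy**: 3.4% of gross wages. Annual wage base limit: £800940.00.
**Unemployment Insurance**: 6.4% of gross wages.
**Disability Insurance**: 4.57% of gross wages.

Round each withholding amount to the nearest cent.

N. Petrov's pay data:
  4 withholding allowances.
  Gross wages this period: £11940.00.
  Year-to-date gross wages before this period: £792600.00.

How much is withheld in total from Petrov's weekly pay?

State Income Tax: taxable = £11940.00 − 4×£60.00 = £11700.00
  £795.30 + 25.1% × (£11700.00 − £5200.00) = £795.30 + 25.1% × £6500.00 = £2426.80
Training Fund Levy: cap £800940.00 − YTD £792600.00 = £8340.00 subject; 3.4% × £8340.00 = £283.56
Unemployment Insurance: 6.4% × £11940.00 = £764.16
Disability Insurance: 4.57% × £11940.00 = £545.66
Total: £2426.80 + £283.56 + £764.16 + £545.66 = £4020.18

£4020.18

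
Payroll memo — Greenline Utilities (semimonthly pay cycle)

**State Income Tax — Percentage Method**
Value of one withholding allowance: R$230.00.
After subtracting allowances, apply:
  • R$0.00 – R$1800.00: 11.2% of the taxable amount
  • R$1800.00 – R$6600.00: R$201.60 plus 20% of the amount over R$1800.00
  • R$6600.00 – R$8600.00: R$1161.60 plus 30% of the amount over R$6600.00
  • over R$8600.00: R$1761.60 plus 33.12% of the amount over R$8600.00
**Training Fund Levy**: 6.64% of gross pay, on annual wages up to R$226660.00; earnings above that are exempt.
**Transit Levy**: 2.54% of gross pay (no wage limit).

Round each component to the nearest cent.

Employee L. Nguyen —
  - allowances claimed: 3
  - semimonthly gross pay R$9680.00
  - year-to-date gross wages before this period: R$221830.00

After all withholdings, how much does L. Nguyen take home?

State Income Tax: taxable = R$9680.00 − 3×R$230.00 = R$8990.00
  R$1761.60 + 33.12% × (R$8990.00 − R$8600.00) = R$1761.60 + 33.12% × R$390.00 = R$1890.77
Training Fund Levy: cap R$226660.00 − YTD R$221830.00 = R$4830.00 subject; 6.64% × R$4830.00 = R$320.71
Transit Levy: 2.54% × R$9680.00 = R$245.87
Total withheld: R$1890.77 + R$320.71 + R$245.87 = R$2457.35
Net pay: R$9680.00 − R$2457.35 = R$7222.65

R$7222.65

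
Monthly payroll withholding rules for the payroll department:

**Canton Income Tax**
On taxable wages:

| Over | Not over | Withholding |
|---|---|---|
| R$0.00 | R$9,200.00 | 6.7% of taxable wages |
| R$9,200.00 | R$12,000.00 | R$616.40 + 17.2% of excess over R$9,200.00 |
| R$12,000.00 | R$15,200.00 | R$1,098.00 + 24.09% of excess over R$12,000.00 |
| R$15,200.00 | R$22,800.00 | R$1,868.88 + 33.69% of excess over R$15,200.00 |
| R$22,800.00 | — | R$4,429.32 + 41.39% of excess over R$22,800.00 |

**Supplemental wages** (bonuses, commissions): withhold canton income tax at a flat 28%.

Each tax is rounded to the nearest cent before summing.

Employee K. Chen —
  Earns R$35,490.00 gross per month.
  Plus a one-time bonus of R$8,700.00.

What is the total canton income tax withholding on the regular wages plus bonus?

R$12,117.71

Canton Income Tax: taxable = R$35,490.00
  R$4,429.32 + 41.39% × (R$35,490.00 − R$22,800.00) = R$4,429.32 + 41.39% × R$12,690.00 = R$9,681.71
Supplemental (28% flat on bonus): 28% × R$8,700.00 = R$2,436.00
Total canton income tax: R$9,681.71 + R$2,436.00 = R$12,117.71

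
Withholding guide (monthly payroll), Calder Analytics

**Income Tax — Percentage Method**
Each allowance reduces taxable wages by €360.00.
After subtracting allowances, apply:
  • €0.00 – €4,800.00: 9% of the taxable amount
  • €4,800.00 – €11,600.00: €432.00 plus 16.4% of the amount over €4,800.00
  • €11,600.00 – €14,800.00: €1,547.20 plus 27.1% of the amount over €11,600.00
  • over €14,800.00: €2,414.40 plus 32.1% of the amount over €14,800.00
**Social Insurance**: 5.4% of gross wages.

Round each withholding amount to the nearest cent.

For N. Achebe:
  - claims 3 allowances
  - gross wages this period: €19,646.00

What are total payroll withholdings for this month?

Income Tax: taxable = €19,646.00 − 3×€360.00 = €18,566.00
  €2,414.40 + 32.1% × (€18,566.00 − €14,800.00) = €2,414.40 + 32.1% × €3,766.00 = €3,623.29
Social Insurance: 5.4% × €19,646.00 = €1,060.88
Total: €3,623.29 + €1,060.88 = €4,684.17

€4,684.17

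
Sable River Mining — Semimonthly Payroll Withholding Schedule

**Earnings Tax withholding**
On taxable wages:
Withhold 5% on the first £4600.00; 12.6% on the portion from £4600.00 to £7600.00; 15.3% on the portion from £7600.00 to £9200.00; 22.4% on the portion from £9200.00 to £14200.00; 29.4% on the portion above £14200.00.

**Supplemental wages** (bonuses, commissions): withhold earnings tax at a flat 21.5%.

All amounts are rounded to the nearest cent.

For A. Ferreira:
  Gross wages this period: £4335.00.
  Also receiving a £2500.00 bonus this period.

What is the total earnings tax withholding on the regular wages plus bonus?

£754.25

Earnings Tax: taxable = £4335.00
  5% × £4335.00 = £216.75
Supplemental (21.5% flat on bonus): 21.5% × £2500.00 = £537.50
Total earnings tax: £216.75 + £537.50 = £754.25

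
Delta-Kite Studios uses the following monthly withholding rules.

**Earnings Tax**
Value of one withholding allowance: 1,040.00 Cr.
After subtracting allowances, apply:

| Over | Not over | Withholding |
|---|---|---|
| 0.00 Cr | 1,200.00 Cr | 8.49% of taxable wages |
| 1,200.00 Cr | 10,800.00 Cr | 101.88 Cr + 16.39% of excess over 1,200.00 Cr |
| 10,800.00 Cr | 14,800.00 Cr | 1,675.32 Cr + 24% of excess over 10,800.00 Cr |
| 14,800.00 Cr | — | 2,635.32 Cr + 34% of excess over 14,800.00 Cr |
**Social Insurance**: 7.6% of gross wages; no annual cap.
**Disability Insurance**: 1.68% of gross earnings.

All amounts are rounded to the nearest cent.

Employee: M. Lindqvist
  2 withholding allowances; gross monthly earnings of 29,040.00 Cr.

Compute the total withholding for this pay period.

9,464.63 Cr

Earnings Tax: taxable = 29,040.00 Cr − 2×1,040.00 Cr = 26,960.00 Cr
  2,635.32 Cr + 34% × (26,960.00 Cr − 14,800.00 Cr) = 2,635.32 Cr + 34% × 12,160.00 Cr = 6,769.72 Cr
Social Insurance: 7.6% × 29,040.00 Cr = 2,207.04 Cr
Disability Insurance: 1.68% × 29,040.00 Cr = 487.87 Cr
Total: 6,769.72 Cr + 2,207.04 Cr + 487.87 Cr = 9,464.63 Cr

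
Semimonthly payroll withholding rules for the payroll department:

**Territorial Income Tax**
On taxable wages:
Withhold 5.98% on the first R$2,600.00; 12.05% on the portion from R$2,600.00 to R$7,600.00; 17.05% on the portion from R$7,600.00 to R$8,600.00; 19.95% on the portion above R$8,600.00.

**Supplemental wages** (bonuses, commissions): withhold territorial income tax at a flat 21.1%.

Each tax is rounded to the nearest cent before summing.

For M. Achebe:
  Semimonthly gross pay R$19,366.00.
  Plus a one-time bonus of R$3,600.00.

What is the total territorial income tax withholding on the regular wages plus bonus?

R$3,835.90

Territorial Income Tax: taxable = R$19,366.00
  R$928.48 + 19.95% × (R$19,366.00 − R$8,600.00) = R$928.48 + 19.95% × R$10,766.00 = R$3,076.30
Supplemental (21.1% flat on bonus): 21.1% × R$3,600.00 = R$759.60
Total territorial income tax: R$3,076.30 + R$759.60 = R$3,835.90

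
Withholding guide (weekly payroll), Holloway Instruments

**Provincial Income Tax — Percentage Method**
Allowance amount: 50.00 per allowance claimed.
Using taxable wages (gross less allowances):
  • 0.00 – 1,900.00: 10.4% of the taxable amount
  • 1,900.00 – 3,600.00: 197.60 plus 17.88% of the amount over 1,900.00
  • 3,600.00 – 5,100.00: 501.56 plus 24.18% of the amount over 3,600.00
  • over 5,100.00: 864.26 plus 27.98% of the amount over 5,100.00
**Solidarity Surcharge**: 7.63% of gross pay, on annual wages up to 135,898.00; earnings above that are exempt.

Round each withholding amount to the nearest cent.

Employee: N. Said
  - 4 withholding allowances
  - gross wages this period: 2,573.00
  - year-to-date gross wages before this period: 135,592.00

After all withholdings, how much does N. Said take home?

Provincial Income Tax: taxable = 2,573.00 − 4×50.00 = 2,373.00
  197.60 + 17.88% × (2,373.00 − 1,900.00) = 197.60 + 17.88% × 473.00 = 282.17
Solidarity Surcharge: cap 135,898.00 − YTD 135,592.00 = 306.00 subject; 7.63% × 306.00 = 23.35
Total withheld: 282.17 + 23.35 = 305.52
Net pay: 2,573.00 − 305.52 = 2,267.48

2,267.48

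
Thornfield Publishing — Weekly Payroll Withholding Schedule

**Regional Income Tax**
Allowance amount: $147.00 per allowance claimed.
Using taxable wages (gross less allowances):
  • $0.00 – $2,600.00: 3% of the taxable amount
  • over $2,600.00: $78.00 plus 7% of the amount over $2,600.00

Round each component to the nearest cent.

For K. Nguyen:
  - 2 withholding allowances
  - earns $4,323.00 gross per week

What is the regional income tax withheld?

Regional Income Tax: taxable = $4,323.00 − 2×$147.00 = $4,029.00
  $78.00 + 7% × ($4,029.00 − $2,600.00) = $78.00 + 7% × $1,429.00 = $178.03

$178.03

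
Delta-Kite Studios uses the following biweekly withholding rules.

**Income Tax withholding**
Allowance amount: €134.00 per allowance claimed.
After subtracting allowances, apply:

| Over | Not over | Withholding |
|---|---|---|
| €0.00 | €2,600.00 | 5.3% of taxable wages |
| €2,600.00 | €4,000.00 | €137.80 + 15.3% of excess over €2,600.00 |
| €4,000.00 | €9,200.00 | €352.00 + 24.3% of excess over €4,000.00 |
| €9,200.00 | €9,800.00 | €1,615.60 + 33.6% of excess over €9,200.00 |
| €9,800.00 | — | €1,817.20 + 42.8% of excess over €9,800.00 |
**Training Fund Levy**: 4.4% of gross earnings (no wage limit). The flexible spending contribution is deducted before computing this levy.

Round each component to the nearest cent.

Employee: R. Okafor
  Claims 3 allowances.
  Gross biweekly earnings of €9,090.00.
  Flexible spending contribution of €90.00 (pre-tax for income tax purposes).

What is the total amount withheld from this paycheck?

€1,865.31

Income Tax: taxable = €9,090.00 − €90.00 − 3×€134.00 = €8,598.00
  €352.00 + 24.3% × (€8,598.00 − €4,000.00) = €352.00 + 24.3% × €4,598.00 = €1,469.31
Training Fund Levy: 4.4% × €9,000.00 = €396.00
Total: €1,469.31 + €396.00 = €1,865.31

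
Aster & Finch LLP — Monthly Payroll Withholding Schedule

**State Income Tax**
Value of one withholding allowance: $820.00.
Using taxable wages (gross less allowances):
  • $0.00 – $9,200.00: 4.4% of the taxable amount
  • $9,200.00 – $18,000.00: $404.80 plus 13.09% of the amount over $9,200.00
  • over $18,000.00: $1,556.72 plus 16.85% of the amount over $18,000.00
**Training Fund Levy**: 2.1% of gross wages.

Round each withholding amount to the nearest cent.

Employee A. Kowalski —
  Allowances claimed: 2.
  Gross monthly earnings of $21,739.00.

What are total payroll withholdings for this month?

$2,366.92

State Income Tax: taxable = $21,739.00 − 2×$820.00 = $20,099.00
  $1,556.72 + 16.85% × ($20,099.00 − $18,000.00) = $1,556.72 + 16.85% × $2,099.00 = $1,910.40
Training Fund Levy: 2.1% × $21,739.00 = $456.52
Total: $1,910.40 + $456.52 = $2,366.92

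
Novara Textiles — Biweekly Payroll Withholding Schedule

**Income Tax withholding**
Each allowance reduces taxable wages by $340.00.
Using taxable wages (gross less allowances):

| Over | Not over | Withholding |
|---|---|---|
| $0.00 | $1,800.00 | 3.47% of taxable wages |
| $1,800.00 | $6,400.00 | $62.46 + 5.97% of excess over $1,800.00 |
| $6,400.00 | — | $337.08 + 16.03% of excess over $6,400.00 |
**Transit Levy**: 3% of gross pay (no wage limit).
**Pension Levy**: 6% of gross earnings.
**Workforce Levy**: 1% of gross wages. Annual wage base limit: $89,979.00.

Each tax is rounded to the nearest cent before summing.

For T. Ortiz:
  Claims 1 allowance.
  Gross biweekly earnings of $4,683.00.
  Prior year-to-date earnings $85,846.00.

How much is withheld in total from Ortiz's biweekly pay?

$677.08

Income Tax: taxable = $4,683.00 − 1×$340.00 = $4,343.00
  $62.46 + 5.97% × ($4,343.00 − $1,800.00) = $62.46 + 5.97% × $2,543.00 = $214.28
Transit Levy: 3% × $4,683.00 = $140.49
Pension Levy: 6% × $4,683.00 = $280.98
Workforce Levy: cap $89,979.00 − YTD $85,846.00 = $4,133.00 subject; 1% × $4,133.00 = $41.33
Total: $214.28 + $140.49 + $280.98 + $41.33 = $677.08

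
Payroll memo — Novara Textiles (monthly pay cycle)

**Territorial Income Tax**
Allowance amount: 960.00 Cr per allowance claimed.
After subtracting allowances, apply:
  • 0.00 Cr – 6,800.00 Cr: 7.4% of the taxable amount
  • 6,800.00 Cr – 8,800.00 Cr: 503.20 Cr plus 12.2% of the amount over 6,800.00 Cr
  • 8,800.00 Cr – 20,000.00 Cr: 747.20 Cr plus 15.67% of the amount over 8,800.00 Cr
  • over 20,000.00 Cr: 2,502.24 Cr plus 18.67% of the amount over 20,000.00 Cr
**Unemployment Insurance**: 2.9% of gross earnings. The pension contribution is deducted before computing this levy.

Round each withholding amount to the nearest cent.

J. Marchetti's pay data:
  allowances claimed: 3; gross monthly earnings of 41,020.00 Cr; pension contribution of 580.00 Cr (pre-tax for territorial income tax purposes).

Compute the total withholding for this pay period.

Territorial Income Tax: taxable = 41,020.00 Cr − 580.00 Cr − 3×960.00 Cr = 37,560.00 Cr
  2,502.24 Cr + 18.67% × (37,560.00 Cr − 20,000.00 Cr) = 2,502.24 Cr + 18.67% × 17,560.00 Cr = 5,780.69 Cr
Unemployment Insurance: 2.9% × 40,440.00 Cr = 1,172.76 Cr
Total: 5,780.69 Cr + 1,172.76 Cr = 6,953.45 Cr

6,953.45 Cr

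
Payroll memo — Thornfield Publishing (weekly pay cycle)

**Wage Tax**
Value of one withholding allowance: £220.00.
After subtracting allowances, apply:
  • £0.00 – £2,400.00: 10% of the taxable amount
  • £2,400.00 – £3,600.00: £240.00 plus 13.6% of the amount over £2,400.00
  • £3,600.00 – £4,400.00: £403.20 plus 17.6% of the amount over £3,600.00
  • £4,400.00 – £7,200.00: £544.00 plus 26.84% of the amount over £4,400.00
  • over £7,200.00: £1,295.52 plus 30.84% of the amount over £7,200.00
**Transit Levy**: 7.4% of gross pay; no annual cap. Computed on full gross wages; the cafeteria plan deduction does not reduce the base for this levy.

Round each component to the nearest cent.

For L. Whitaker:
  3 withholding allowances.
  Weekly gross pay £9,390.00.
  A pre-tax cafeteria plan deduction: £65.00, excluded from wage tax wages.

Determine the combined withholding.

£2,442.19

Wage Tax: taxable = £9,390.00 − £65.00 − 3×£220.00 = £8,665.00
  £1,295.52 + 30.84% × (£8,665.00 − £7,200.00) = £1,295.52 + 30.84% × £1,465.00 = £1,747.33
Transit Levy: 7.4% × £9,390.00 = £694.86
Total: £1,747.33 + £694.86 = £2,442.19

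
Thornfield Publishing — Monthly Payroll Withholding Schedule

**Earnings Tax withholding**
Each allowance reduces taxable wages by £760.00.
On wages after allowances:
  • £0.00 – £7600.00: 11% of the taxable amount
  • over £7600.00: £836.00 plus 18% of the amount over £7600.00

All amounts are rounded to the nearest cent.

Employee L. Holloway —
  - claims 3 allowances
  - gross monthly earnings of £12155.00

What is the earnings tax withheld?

£1245.50

Earnings Tax: taxable = £12155.00 − 3×£760.00 = £9875.00
  £836.00 + 18% × (£9875.00 − £7600.00) = £836.00 + 18% × £2275.00 = £1245.50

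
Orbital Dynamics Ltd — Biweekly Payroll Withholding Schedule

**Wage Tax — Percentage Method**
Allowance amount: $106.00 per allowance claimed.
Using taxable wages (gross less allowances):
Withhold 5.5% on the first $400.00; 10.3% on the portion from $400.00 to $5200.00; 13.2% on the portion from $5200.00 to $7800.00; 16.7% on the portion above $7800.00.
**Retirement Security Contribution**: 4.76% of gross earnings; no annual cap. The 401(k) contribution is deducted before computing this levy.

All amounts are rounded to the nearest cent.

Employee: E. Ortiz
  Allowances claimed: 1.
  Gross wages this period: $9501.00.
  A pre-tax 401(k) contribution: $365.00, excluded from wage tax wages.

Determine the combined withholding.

$1499.88

Wage Tax: taxable = $9501.00 − $365.00 − 1×$106.00 = $9030.00
  $859.60 + 16.7% × ($9030.00 − $7800.00) = $859.60 + 16.7% × $1230.00 = $1065.01
Retirement Security Contribution: 4.76% × $9136.00 = $434.87
Total: $1065.01 + $434.87 = $1499.88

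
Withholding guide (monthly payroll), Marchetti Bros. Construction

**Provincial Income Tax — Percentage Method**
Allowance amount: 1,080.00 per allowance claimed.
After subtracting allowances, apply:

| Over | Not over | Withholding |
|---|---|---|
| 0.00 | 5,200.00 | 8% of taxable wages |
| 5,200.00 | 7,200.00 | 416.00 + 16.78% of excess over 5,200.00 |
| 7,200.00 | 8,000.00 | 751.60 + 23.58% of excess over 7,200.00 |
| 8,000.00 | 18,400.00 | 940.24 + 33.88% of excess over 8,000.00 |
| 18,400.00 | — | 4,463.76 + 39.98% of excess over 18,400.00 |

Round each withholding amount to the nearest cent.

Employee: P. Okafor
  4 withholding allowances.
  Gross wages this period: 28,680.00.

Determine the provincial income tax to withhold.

6,846.57

Provincial Income Tax: taxable = 28,680.00 − 4×1,080.00 = 24,360.00
  4,463.76 + 39.98% × (24,360.00 − 18,400.00) = 4,463.76 + 39.98% × 5,960.00 = 6,846.57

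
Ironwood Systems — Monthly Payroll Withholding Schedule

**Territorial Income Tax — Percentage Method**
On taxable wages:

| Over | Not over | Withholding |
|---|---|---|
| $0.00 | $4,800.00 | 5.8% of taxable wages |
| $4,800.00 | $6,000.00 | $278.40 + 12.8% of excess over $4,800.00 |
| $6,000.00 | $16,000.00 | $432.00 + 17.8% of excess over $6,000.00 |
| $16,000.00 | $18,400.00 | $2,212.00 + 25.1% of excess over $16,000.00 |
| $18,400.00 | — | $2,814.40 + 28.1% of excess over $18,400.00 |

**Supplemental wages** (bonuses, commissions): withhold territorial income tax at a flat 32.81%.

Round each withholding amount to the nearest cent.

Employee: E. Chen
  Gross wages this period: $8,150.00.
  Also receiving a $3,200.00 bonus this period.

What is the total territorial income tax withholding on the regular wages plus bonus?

$1,864.62

Territorial Income Tax: taxable = $8,150.00
  $432.00 + 17.8% × ($8,150.00 − $6,000.00) = $432.00 + 17.8% × $2,150.00 = $814.70
Supplemental (32.81% flat on bonus): 32.81% × $3,200.00 = $1,049.92
Total territorial income tax: $814.70 + $1,049.92 = $1,864.62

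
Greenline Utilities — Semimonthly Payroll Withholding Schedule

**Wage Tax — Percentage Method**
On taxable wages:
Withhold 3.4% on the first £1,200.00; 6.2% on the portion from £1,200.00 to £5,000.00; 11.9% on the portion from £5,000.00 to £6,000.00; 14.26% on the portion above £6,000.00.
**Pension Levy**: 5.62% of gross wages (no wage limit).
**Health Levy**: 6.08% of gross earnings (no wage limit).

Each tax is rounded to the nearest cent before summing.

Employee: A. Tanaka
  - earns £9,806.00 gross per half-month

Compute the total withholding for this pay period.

Wage Tax: taxable = £9,806.00
  £395.40 + 14.26% × (£9,806.00 − £6,000.00) = £395.40 + 14.26% × £3,806.00 = £938.14
Pension Levy: 5.62% × £9,806.00 = £551.10
Health Levy: 6.08% × £9,806.00 = £596.20
Total: £938.14 + £551.10 + £596.20 = £2,085.44

£2,085.44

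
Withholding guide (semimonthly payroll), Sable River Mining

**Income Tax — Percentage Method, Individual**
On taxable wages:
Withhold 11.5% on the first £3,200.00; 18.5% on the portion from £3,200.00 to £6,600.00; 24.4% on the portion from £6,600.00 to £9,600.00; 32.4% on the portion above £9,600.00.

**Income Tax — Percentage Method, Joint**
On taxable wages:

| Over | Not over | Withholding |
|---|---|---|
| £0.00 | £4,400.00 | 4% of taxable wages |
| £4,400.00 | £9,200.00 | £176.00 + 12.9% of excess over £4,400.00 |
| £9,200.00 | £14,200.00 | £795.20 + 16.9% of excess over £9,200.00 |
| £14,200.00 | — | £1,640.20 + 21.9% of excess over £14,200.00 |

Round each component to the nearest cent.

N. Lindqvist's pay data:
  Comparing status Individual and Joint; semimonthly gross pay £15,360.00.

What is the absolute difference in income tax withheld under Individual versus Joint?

£1,701.00

Income Tax (Individual): taxable = £15,360.00
  £1,729.00 + 32.4% × (£15,360.00 − £9,600.00) = £1,729.00 + 32.4% × £5,760.00 = £3,595.24
Income Tax (Joint): taxable = £15,360.00
  £1,640.20 + 21.9% × (£15,360.00 − £14,200.00) = £1,640.20 + 21.9% × £1,160.00 = £1,894.24
Difference: |£3,595.24 − £1,894.24| = £1,701.00 (higher under Individual)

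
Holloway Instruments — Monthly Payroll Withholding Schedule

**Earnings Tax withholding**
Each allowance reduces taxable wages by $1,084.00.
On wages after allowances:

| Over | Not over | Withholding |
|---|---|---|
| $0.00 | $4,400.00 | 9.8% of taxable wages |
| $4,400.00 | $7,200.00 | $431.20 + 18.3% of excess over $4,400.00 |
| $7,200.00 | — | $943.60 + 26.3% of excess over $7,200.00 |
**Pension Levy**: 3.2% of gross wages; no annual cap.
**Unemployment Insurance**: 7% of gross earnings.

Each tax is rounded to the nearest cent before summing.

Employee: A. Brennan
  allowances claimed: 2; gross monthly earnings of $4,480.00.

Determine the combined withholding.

$683.54

Earnings Tax: taxable = $4,480.00 − 2×$1,084.00 = $2,312.00
  9.8% × $2,312.00 = $226.58
Pension Levy: 3.2% × $4,480.00 = $143.36
Unemployment Insurance: 7% × $4,480.00 = $313.60
Total: $226.58 + $143.36 + $313.60 = $683.54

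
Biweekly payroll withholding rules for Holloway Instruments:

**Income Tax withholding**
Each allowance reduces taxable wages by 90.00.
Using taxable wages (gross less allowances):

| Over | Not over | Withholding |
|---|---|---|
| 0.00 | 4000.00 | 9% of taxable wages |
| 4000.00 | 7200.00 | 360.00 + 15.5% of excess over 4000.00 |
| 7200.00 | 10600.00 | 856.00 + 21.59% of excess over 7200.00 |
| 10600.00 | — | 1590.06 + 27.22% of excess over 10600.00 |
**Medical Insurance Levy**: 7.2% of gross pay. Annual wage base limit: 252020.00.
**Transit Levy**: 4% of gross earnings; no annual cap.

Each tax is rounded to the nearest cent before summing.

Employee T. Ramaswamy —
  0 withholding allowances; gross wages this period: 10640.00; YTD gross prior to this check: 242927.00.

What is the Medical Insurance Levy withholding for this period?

654.70

Medical Insurance Levy: cap 252020.00 − YTD 242927.00 = 9093.00 subject; 7.2% × 9093.00 = 654.70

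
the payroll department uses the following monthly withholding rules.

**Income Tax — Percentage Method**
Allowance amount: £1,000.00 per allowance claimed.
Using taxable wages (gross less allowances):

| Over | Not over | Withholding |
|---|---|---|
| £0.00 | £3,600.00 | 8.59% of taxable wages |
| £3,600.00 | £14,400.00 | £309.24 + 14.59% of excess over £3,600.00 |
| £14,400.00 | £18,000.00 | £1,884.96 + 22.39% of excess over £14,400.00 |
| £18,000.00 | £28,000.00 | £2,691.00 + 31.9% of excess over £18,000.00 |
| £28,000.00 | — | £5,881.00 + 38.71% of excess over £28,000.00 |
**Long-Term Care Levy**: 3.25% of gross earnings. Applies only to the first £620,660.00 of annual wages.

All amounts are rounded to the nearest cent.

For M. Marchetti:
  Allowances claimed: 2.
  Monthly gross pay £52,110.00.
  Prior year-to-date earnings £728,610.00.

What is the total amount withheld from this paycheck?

Income Tax: taxable = £52,110.00 − 2×£1,000.00 = £50,110.00
  £5,881.00 + 38.71% × (£50,110.00 − £28,000.00) = £5,881.00 + 38.71% × £22,110.00 = £14,439.78
Long-Term Care Levy: YTD £728,610.00 ≥ cap £620,660.00 → £0.00
Total: £14,439.78 + £0.00 = £14,439.78

£14,439.78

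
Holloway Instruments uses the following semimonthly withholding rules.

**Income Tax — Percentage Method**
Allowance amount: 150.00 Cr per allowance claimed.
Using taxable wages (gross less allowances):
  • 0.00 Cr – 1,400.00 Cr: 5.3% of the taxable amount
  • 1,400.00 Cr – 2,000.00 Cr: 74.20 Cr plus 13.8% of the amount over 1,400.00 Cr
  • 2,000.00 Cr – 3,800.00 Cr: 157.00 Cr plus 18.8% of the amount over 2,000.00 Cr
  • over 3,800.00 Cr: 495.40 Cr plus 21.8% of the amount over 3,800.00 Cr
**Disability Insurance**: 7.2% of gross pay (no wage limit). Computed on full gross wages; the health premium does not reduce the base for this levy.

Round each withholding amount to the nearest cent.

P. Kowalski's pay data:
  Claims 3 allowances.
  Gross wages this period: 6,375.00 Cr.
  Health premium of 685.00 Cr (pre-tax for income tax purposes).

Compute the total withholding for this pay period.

1,268.32 Cr

Income Tax: taxable = 6,375.00 Cr − 685.00 Cr − 3×150.00 Cr = 5,240.00 Cr
  495.40 Cr + 21.8% × (5,240.00 Cr − 3,800.00 Cr) = 495.40 Cr + 21.8% × 1,440.00 Cr = 809.32 Cr
Disability Insurance: 7.2% × 6,375.00 Cr = 459.00 Cr
Total: 809.32 Cr + 459.00 Cr = 1,268.32 Cr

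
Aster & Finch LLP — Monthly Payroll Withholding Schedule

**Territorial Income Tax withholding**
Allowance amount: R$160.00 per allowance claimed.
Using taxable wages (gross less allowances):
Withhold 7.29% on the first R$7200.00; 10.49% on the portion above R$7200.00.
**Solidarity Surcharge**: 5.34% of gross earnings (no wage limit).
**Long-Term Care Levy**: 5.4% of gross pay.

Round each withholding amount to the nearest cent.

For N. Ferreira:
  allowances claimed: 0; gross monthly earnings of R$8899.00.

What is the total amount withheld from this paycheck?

R$1658.87

Territorial Income Tax: taxable = R$8899.00
  R$524.88 + 10.49% × (R$8899.00 − R$7200.00) = R$524.88 + 10.49% × R$1699.00 = R$703.11
Solidarity Surcharge: 5.34% × R$8899.00 = R$475.21
Long-Term Care Levy: 5.4% × R$8899.00 = R$480.55
Total: R$703.11 + R$475.21 + R$480.55 = R$1658.87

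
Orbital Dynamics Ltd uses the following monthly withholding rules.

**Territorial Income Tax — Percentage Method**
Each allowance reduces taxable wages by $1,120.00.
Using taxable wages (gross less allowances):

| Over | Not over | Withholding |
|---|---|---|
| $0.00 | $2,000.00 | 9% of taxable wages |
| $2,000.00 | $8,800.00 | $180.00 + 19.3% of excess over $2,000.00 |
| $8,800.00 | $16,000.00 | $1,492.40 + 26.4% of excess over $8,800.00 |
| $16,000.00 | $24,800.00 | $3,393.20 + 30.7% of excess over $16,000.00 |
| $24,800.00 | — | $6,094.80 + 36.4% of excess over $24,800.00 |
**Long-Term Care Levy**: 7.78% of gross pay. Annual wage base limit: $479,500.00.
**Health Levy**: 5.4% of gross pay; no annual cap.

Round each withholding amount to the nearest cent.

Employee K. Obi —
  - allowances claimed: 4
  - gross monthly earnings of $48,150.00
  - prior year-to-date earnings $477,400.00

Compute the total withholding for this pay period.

Territorial Income Tax: taxable = $48,150.00 − 4×$1,120.00 = $43,670.00
  $6,094.80 + 36.4% × ($43,670.00 − $24,800.00) = $6,094.80 + 36.4% × $18,870.00 = $12,963.48
Long-Term Care Levy: cap $479,500.00 − YTD $477,400.00 = $2,100.00 subject; 7.78% × $2,100.00 = $163.38
Health Levy: 5.4% × $48,150.00 = $2,600.10
Total: $12,963.48 + $163.38 + $2,600.10 = $15,726.96

$15,726.96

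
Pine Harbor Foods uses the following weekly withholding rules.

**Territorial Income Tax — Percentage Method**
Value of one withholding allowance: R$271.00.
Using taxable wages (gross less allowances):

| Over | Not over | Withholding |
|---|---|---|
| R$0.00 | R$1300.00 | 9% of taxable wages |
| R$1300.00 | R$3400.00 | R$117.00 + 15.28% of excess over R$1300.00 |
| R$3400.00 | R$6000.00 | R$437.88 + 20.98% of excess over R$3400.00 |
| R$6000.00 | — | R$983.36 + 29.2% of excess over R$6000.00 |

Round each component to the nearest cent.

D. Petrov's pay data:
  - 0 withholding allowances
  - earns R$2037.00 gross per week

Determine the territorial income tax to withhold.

Territorial Income Tax: taxable = R$2037.00
  R$117.00 + 15.28% × (R$2037.00 − R$1300.00) = R$117.00 + 15.28% × R$737.00 = R$229.61

R$229.61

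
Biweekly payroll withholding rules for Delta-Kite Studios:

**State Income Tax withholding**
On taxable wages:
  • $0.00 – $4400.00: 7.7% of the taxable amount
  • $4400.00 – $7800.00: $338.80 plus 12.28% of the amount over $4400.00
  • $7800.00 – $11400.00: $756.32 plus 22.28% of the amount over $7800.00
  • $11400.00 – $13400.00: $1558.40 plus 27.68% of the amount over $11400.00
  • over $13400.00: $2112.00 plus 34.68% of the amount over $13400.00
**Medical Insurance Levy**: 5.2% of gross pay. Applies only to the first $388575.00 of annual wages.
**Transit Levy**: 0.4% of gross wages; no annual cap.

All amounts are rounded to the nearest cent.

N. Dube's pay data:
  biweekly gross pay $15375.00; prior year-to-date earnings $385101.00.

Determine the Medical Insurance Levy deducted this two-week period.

$180.65

Medical Insurance Levy: cap $388575.00 − YTD $385101.00 = $3474.00 subject; 5.2% × $3474.00 = $180.65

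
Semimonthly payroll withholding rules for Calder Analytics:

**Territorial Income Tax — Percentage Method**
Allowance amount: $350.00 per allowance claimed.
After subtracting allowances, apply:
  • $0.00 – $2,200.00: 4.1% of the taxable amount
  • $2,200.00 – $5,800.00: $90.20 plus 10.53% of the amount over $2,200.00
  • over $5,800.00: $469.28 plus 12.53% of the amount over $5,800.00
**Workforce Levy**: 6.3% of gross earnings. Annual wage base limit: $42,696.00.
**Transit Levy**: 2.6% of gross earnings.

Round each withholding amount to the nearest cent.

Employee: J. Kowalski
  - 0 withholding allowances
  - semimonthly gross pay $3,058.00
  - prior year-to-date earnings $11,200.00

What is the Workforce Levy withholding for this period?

Workforce Levy: 6.3% × $3,058.00 = $192.65

$192.65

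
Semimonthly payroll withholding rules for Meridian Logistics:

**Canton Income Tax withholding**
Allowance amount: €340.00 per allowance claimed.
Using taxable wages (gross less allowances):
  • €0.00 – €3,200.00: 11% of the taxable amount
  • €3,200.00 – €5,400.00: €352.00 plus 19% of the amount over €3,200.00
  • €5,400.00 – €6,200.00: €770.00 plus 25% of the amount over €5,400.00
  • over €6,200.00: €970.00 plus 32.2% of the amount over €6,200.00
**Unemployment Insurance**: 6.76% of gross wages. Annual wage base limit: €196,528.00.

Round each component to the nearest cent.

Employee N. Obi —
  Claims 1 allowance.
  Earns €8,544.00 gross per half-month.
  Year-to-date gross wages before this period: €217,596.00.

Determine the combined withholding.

€1,615.29

Canton Income Tax: taxable = €8,544.00 − 1×€340.00 = €8,204.00
  €970.00 + 32.2% × (€8,204.00 − €6,200.00) = €970.00 + 32.2% × €2,004.00 = €1,615.29
Unemployment Insurance: YTD €217,596.00 ≥ cap €196,528.00 → €0.00
Total: €1,615.29 + €0.00 = €1,615.29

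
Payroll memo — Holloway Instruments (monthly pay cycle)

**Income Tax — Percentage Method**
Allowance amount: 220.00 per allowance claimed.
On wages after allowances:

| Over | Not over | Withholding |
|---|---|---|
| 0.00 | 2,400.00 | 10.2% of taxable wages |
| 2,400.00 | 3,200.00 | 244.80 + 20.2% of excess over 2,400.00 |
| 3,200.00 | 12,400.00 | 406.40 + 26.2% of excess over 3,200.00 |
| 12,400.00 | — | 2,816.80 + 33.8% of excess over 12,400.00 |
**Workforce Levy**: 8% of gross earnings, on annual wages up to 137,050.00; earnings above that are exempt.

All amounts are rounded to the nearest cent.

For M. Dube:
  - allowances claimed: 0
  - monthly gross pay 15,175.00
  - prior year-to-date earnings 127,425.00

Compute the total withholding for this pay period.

Income Tax: taxable = 15,175.00
  2,816.80 + 33.8% × (15,175.00 − 12,400.00) = 2,816.80 + 33.8% × 2,775.00 = 3,754.75
Workforce Levy: cap 137,050.00 − YTD 127,425.00 = 9,625.00 subject; 8% × 9,625.00 = 770.00
Total: 3,754.75 + 770.00 = 4,524.75

4,524.75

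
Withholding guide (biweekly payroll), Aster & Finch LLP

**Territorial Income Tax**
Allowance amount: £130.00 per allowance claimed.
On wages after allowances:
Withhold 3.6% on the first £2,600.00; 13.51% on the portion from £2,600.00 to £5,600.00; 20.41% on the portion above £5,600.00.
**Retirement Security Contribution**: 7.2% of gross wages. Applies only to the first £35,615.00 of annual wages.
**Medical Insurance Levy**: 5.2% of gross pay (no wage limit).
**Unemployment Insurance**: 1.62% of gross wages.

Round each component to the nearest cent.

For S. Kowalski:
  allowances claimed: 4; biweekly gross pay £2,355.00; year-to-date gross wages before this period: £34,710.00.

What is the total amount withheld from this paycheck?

£291.83

Territorial Income Tax: taxable = £2,355.00 − 4×£130.00 = £1,835.00
  3.6% × £1,835.00 = £66.06
Retirement Security Contribution: cap £35,615.00 − YTD £34,710.00 = £905.00 subject; 7.2% × £905.00 = £65.16
Medical Insurance Levy: 5.2% × £2,355.00 = £122.46
Unemployment Insurance: 1.62% × £2,355.00 = £38.15
Total: £66.06 + £65.16 + £122.46 + £38.15 = £291.83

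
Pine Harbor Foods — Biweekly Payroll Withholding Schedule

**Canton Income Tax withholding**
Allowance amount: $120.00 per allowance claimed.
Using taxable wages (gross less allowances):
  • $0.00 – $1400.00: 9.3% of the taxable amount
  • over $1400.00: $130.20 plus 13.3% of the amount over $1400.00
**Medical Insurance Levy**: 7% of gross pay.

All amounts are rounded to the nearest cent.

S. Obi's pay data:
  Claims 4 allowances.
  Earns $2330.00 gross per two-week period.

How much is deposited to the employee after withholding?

$1976.85

Canton Income Tax: taxable = $2330.00 − 4×$120.00 = $1850.00
  $130.20 + 13.3% × ($1850.00 − $1400.00) = $130.20 + 13.3% × $450.00 = $190.05
Medical Insurance Levy: 7% × $2330.00 = $163.10
Total withheld: $190.05 + $163.10 = $353.15
Net pay: $2330.00 − $353.15 = $1976.85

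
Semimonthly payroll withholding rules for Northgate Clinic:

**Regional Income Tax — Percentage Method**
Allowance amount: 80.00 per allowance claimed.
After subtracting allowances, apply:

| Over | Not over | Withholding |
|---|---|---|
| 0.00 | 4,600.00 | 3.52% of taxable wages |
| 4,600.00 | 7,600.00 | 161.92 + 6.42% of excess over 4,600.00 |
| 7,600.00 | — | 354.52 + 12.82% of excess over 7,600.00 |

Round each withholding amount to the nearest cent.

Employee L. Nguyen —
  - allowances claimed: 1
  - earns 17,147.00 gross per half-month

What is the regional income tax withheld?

1,568.19

Regional Income Tax: taxable = 17,147.00 − 1×80.00 = 17,067.00
  354.52 + 12.82% × (17,067.00 − 7,600.00) = 354.52 + 12.82% × 9,467.00 = 1,568.19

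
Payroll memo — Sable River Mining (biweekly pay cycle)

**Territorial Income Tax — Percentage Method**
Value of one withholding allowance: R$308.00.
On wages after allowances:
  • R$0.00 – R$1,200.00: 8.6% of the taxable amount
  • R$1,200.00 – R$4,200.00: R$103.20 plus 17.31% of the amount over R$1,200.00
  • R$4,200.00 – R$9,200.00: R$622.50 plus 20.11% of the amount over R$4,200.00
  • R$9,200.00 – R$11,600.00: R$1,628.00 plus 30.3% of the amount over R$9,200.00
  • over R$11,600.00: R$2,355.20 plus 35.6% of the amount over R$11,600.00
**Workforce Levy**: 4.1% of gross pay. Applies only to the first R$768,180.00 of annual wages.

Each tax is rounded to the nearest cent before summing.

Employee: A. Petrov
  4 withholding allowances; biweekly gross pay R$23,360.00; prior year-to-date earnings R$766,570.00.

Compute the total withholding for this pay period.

R$6,169.18

Territorial Income Tax: taxable = R$23,360.00 − 4×R$308.00 = R$22,128.00
  R$2,355.20 + 35.6% × (R$22,128.00 − R$11,600.00) = R$2,355.20 + 35.6% × R$10,528.00 = R$6,103.17
Workforce Levy: cap R$768,180.00 − YTD R$766,570.00 = R$1,610.00 subject; 4.1% × R$1,610.00 = R$66.01
Total: R$6,103.17 + R$66.01 = R$6,169.18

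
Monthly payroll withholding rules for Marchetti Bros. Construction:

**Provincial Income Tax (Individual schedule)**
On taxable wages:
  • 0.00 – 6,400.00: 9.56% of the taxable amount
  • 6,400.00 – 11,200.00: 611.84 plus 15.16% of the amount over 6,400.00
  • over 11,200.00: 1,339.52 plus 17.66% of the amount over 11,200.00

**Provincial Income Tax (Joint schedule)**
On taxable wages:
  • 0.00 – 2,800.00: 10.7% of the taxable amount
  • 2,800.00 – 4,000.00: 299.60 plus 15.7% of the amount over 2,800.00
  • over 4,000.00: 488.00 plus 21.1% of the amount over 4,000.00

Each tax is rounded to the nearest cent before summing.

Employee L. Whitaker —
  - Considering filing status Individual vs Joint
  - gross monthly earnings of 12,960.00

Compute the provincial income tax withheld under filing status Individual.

Provincial Income Tax (Individual): taxable = 12,960.00
  1,339.52 + 17.66% × (12,960.00 − 11,200.00) = 1,339.52 + 17.66% × 1,760.00 = 1,650.34

1,650.34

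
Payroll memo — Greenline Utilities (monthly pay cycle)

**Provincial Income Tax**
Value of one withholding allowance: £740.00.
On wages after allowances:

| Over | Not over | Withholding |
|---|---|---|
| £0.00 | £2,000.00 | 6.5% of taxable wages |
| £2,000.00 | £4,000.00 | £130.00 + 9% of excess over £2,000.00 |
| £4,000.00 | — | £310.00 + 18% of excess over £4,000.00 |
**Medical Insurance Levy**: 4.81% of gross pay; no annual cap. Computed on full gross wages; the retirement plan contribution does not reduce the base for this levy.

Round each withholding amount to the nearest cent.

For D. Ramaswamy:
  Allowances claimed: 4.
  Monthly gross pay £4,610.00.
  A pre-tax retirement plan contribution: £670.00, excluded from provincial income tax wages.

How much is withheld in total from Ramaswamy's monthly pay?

Provincial Income Tax: taxable = £4,610.00 − £670.00 − 4×£740.00 = £980.00
  6.5% × £980.00 = £63.70
Medical Insurance Levy: 4.81% × £4,610.00 = £221.74
Total: £63.70 + £221.74 = £285.44

£285.44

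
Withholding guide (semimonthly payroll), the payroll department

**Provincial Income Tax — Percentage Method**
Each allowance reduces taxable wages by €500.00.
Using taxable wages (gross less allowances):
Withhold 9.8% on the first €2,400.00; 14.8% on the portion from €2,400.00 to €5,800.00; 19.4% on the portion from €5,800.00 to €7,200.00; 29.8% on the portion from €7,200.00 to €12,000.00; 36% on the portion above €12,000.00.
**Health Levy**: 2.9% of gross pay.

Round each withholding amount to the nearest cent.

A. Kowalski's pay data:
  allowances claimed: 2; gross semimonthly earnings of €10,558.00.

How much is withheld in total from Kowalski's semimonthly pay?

Provincial Income Tax: taxable = €10,558.00 − 2×€500.00 = €9,558.00
  €1,010.00 + 29.8% × (€9,558.00 − €7,200.00) = €1,010.00 + 29.8% × €2,358.00 = €1,712.68
Health Levy: 2.9% × €10,558.00 = €306.18
Total: €1,712.68 + €306.18 = €2,018.86

€2,018.86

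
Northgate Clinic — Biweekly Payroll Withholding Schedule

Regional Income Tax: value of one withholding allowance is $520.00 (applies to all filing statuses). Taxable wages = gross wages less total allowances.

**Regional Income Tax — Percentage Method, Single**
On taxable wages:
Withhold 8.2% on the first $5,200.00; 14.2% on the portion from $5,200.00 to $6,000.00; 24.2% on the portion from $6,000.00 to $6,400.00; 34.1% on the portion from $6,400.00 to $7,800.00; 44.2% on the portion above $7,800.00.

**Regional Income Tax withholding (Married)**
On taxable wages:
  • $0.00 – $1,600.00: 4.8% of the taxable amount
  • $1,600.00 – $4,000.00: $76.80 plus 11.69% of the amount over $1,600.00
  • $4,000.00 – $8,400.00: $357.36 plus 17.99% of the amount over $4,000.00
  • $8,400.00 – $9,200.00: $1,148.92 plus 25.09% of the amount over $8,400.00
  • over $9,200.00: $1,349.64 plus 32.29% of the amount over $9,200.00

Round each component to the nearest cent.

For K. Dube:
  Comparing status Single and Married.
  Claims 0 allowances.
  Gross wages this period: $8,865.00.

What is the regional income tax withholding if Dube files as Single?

Regional Income Tax (Single): taxable = $8,865.00
  $1,114.20 + 44.2% × ($8,865.00 − $7,800.00) = $1,114.20 + 44.2% × $1,065.00 = $1,584.93

$1,584.93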